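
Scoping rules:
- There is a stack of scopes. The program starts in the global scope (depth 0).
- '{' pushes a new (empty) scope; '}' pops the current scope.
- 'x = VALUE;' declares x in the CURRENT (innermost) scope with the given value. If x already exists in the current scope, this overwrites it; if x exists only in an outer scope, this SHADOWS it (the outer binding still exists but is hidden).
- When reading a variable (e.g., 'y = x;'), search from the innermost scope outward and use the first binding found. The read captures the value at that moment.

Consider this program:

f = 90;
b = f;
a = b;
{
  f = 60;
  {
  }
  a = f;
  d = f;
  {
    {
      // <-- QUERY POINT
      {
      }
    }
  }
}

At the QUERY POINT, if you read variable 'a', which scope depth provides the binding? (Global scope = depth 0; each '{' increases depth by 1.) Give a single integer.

Answer: 1

Derivation:
Step 1: declare f=90 at depth 0
Step 2: declare b=(read f)=90 at depth 0
Step 3: declare a=(read b)=90 at depth 0
Step 4: enter scope (depth=1)
Step 5: declare f=60 at depth 1
Step 6: enter scope (depth=2)
Step 7: exit scope (depth=1)
Step 8: declare a=(read f)=60 at depth 1
Step 9: declare d=(read f)=60 at depth 1
Step 10: enter scope (depth=2)
Step 11: enter scope (depth=3)
Visible at query point: a=60 b=90 d=60 f=60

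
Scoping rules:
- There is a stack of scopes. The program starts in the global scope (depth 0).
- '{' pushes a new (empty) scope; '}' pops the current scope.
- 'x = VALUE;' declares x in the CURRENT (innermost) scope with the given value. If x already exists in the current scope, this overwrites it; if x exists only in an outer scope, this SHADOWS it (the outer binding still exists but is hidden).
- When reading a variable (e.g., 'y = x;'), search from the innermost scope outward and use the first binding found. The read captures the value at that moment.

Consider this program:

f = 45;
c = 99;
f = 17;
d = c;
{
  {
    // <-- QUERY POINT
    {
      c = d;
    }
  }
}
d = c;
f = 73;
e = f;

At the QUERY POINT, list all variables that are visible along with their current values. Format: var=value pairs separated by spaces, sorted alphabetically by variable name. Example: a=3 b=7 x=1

Step 1: declare f=45 at depth 0
Step 2: declare c=99 at depth 0
Step 3: declare f=17 at depth 0
Step 4: declare d=(read c)=99 at depth 0
Step 5: enter scope (depth=1)
Step 6: enter scope (depth=2)
Visible at query point: c=99 d=99 f=17

Answer: c=99 d=99 f=17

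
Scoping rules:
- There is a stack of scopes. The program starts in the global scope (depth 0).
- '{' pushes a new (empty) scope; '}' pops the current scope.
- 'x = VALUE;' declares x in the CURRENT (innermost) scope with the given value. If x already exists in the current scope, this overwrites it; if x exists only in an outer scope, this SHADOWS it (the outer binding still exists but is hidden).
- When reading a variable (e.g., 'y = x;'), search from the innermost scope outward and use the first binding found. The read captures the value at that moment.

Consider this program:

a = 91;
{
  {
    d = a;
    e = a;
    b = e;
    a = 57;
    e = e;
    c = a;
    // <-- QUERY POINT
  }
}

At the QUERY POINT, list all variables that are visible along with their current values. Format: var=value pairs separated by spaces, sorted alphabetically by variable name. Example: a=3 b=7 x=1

Step 1: declare a=91 at depth 0
Step 2: enter scope (depth=1)
Step 3: enter scope (depth=2)
Step 4: declare d=(read a)=91 at depth 2
Step 5: declare e=(read a)=91 at depth 2
Step 6: declare b=(read e)=91 at depth 2
Step 7: declare a=57 at depth 2
Step 8: declare e=(read e)=91 at depth 2
Step 9: declare c=(read a)=57 at depth 2
Visible at query point: a=57 b=91 c=57 d=91 e=91

Answer: a=57 b=91 c=57 d=91 e=91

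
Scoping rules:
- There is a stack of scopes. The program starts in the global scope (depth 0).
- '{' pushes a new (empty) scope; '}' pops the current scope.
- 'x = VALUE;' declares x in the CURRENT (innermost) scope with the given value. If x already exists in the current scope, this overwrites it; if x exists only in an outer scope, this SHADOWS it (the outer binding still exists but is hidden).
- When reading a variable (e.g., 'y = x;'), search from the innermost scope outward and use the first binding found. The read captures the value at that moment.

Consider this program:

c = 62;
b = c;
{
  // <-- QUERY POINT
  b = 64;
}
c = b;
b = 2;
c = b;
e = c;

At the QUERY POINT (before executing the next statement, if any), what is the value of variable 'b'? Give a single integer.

Step 1: declare c=62 at depth 0
Step 2: declare b=(read c)=62 at depth 0
Step 3: enter scope (depth=1)
Visible at query point: b=62 c=62

Answer: 62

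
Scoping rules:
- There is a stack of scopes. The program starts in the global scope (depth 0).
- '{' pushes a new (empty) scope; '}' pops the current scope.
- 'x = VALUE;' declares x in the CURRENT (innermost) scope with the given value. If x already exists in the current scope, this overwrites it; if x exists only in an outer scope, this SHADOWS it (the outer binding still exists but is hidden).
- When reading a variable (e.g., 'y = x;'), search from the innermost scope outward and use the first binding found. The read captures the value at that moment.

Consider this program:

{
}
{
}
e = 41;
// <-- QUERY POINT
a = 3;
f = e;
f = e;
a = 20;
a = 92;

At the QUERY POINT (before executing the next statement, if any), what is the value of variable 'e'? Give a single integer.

Step 1: enter scope (depth=1)
Step 2: exit scope (depth=0)
Step 3: enter scope (depth=1)
Step 4: exit scope (depth=0)
Step 5: declare e=41 at depth 0
Visible at query point: e=41

Answer: 41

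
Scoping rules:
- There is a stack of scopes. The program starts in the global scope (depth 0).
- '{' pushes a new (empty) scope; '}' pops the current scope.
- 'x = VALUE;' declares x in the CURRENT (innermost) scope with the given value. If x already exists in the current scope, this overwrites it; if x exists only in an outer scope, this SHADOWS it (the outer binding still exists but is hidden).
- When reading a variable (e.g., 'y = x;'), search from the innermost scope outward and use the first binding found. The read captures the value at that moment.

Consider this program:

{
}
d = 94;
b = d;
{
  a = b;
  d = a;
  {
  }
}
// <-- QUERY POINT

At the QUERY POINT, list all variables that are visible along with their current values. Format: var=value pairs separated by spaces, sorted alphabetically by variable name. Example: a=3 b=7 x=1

Answer: b=94 d=94

Derivation:
Step 1: enter scope (depth=1)
Step 2: exit scope (depth=0)
Step 3: declare d=94 at depth 0
Step 4: declare b=(read d)=94 at depth 0
Step 5: enter scope (depth=1)
Step 6: declare a=(read b)=94 at depth 1
Step 7: declare d=(read a)=94 at depth 1
Step 8: enter scope (depth=2)
Step 9: exit scope (depth=1)
Step 10: exit scope (depth=0)
Visible at query point: b=94 d=94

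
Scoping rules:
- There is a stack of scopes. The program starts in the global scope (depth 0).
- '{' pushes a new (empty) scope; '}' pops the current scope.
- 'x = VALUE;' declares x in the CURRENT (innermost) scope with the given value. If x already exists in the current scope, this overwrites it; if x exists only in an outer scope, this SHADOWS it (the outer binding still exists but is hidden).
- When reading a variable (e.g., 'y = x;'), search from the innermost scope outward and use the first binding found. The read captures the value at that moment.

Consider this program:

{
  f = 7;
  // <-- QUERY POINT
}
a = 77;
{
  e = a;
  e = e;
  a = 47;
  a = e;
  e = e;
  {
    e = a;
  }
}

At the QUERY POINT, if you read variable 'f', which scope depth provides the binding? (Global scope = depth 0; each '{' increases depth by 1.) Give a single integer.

Step 1: enter scope (depth=1)
Step 2: declare f=7 at depth 1
Visible at query point: f=7

Answer: 1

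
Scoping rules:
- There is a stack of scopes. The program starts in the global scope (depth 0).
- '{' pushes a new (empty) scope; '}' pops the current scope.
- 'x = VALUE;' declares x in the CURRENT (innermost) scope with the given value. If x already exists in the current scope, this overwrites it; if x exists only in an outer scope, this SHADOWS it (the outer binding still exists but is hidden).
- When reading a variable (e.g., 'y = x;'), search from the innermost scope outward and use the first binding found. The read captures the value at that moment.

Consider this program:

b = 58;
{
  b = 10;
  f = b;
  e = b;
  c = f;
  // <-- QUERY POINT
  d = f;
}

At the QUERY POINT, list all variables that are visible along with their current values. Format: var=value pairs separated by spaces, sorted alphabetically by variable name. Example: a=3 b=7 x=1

Step 1: declare b=58 at depth 0
Step 2: enter scope (depth=1)
Step 3: declare b=10 at depth 1
Step 4: declare f=(read b)=10 at depth 1
Step 5: declare e=(read b)=10 at depth 1
Step 6: declare c=(read f)=10 at depth 1
Visible at query point: b=10 c=10 e=10 f=10

Answer: b=10 c=10 e=10 f=10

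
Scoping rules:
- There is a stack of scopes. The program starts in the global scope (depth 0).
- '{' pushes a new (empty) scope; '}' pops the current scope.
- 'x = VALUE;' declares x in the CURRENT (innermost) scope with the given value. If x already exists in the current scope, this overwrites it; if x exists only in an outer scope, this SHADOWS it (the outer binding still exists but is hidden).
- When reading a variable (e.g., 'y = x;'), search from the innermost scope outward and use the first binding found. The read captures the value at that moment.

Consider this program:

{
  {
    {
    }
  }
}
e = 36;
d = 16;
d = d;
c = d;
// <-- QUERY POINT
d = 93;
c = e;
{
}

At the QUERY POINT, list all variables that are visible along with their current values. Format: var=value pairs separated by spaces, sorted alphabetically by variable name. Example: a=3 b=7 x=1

Step 1: enter scope (depth=1)
Step 2: enter scope (depth=2)
Step 3: enter scope (depth=3)
Step 4: exit scope (depth=2)
Step 5: exit scope (depth=1)
Step 6: exit scope (depth=0)
Step 7: declare e=36 at depth 0
Step 8: declare d=16 at depth 0
Step 9: declare d=(read d)=16 at depth 0
Step 10: declare c=(read d)=16 at depth 0
Visible at query point: c=16 d=16 e=36

Answer: c=16 d=16 e=36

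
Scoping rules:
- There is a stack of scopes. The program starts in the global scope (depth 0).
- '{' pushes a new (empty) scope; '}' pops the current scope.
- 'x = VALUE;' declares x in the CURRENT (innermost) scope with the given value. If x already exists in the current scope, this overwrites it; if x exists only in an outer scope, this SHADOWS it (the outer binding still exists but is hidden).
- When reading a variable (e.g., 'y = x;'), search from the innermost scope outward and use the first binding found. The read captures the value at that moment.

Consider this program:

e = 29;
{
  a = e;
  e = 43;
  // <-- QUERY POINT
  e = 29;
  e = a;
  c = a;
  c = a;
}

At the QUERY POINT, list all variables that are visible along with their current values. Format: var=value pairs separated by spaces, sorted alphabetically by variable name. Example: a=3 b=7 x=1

Step 1: declare e=29 at depth 0
Step 2: enter scope (depth=1)
Step 3: declare a=(read e)=29 at depth 1
Step 4: declare e=43 at depth 1
Visible at query point: a=29 e=43

Answer: a=29 e=43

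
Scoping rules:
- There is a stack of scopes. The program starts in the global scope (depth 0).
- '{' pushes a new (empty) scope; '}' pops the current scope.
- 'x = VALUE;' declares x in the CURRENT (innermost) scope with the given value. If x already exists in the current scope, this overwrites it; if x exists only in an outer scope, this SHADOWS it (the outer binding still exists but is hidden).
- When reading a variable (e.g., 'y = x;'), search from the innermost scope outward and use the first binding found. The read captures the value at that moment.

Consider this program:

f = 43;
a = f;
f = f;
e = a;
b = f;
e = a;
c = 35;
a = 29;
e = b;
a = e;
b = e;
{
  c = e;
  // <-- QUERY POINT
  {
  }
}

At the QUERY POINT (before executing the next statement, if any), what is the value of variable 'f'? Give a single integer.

Step 1: declare f=43 at depth 0
Step 2: declare a=(read f)=43 at depth 0
Step 3: declare f=(read f)=43 at depth 0
Step 4: declare e=(read a)=43 at depth 0
Step 5: declare b=(read f)=43 at depth 0
Step 6: declare e=(read a)=43 at depth 0
Step 7: declare c=35 at depth 0
Step 8: declare a=29 at depth 0
Step 9: declare e=(read b)=43 at depth 0
Step 10: declare a=(read e)=43 at depth 0
Step 11: declare b=(read e)=43 at depth 0
Step 12: enter scope (depth=1)
Step 13: declare c=(read e)=43 at depth 1
Visible at query point: a=43 b=43 c=43 e=43 f=43

Answer: 43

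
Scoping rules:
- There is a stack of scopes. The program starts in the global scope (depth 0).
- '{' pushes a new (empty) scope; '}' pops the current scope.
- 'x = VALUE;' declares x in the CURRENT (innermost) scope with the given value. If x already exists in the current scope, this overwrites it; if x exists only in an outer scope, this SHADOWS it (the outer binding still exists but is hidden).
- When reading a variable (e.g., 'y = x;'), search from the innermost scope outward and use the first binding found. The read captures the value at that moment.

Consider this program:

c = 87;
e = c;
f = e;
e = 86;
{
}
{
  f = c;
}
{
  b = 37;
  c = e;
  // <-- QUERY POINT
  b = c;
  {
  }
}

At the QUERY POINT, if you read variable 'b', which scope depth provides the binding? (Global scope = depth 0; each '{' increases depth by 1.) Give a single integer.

Answer: 1

Derivation:
Step 1: declare c=87 at depth 0
Step 2: declare e=(read c)=87 at depth 0
Step 3: declare f=(read e)=87 at depth 0
Step 4: declare e=86 at depth 0
Step 5: enter scope (depth=1)
Step 6: exit scope (depth=0)
Step 7: enter scope (depth=1)
Step 8: declare f=(read c)=87 at depth 1
Step 9: exit scope (depth=0)
Step 10: enter scope (depth=1)
Step 11: declare b=37 at depth 1
Step 12: declare c=(read e)=86 at depth 1
Visible at query point: b=37 c=86 e=86 f=87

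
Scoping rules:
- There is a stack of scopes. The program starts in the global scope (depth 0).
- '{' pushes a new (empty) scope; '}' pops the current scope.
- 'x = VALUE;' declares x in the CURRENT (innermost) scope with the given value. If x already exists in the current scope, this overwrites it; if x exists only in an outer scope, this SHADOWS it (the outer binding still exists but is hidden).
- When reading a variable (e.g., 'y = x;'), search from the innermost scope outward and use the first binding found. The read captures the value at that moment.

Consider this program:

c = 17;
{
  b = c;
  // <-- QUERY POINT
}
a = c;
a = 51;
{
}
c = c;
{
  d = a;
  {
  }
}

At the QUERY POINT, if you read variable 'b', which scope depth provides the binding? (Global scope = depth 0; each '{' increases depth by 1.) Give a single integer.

Step 1: declare c=17 at depth 0
Step 2: enter scope (depth=1)
Step 3: declare b=(read c)=17 at depth 1
Visible at query point: b=17 c=17

Answer: 1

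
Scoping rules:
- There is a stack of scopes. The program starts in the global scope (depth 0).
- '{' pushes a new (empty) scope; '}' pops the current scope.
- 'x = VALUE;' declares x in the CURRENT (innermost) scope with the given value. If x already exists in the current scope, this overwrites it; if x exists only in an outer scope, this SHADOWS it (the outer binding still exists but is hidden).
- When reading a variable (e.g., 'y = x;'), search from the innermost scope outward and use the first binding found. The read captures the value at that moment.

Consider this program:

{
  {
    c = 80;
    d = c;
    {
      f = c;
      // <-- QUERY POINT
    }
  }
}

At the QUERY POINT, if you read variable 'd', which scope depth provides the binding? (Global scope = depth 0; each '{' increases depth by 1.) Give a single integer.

Step 1: enter scope (depth=1)
Step 2: enter scope (depth=2)
Step 3: declare c=80 at depth 2
Step 4: declare d=(read c)=80 at depth 2
Step 5: enter scope (depth=3)
Step 6: declare f=(read c)=80 at depth 3
Visible at query point: c=80 d=80 f=80

Answer: 2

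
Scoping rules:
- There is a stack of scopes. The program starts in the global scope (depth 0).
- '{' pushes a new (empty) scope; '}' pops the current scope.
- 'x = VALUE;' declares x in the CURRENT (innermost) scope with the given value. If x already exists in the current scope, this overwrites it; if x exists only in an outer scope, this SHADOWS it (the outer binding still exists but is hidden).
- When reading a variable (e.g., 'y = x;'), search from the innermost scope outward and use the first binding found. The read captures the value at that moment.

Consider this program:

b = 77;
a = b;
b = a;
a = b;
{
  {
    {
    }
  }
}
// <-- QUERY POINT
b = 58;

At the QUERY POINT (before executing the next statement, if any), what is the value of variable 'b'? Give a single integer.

Step 1: declare b=77 at depth 0
Step 2: declare a=(read b)=77 at depth 0
Step 3: declare b=(read a)=77 at depth 0
Step 4: declare a=(read b)=77 at depth 0
Step 5: enter scope (depth=1)
Step 6: enter scope (depth=2)
Step 7: enter scope (depth=3)
Step 8: exit scope (depth=2)
Step 9: exit scope (depth=1)
Step 10: exit scope (depth=0)
Visible at query point: a=77 b=77

Answer: 77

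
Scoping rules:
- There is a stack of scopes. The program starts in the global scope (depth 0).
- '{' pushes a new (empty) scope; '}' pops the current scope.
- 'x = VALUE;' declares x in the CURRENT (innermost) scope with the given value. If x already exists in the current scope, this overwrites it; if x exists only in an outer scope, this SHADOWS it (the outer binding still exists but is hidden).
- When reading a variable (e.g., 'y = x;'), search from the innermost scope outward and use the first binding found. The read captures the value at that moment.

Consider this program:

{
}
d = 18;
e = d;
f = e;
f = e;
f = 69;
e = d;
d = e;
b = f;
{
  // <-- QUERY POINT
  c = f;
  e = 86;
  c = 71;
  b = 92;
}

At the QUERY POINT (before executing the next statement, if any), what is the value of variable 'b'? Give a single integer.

Step 1: enter scope (depth=1)
Step 2: exit scope (depth=0)
Step 3: declare d=18 at depth 0
Step 4: declare e=(read d)=18 at depth 0
Step 5: declare f=(read e)=18 at depth 0
Step 6: declare f=(read e)=18 at depth 0
Step 7: declare f=69 at depth 0
Step 8: declare e=(read d)=18 at depth 0
Step 9: declare d=(read e)=18 at depth 0
Step 10: declare b=(read f)=69 at depth 0
Step 11: enter scope (depth=1)
Visible at query point: b=69 d=18 e=18 f=69

Answer: 69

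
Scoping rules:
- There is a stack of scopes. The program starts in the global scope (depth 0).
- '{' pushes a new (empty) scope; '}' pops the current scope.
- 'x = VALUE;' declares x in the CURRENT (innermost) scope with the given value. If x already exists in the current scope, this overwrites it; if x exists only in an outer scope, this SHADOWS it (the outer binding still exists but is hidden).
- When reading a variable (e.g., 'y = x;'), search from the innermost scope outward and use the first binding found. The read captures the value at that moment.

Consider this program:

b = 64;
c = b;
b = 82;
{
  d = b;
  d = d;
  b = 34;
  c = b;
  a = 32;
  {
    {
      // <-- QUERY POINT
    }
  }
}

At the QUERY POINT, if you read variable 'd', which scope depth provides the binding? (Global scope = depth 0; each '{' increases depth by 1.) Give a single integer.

Step 1: declare b=64 at depth 0
Step 2: declare c=(read b)=64 at depth 0
Step 3: declare b=82 at depth 0
Step 4: enter scope (depth=1)
Step 5: declare d=(read b)=82 at depth 1
Step 6: declare d=(read d)=82 at depth 1
Step 7: declare b=34 at depth 1
Step 8: declare c=(read b)=34 at depth 1
Step 9: declare a=32 at depth 1
Step 10: enter scope (depth=2)
Step 11: enter scope (depth=3)
Visible at query point: a=32 b=34 c=34 d=82

Answer: 1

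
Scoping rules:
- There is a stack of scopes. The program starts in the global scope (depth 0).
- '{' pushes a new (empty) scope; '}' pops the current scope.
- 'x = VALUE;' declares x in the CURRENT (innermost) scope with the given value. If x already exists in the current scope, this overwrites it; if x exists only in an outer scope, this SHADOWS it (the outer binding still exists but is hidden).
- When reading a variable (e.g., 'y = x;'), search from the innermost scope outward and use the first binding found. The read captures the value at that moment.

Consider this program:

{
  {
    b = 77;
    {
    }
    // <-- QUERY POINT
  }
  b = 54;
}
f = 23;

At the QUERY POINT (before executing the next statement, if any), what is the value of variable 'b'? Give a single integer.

Answer: 77

Derivation:
Step 1: enter scope (depth=1)
Step 2: enter scope (depth=2)
Step 3: declare b=77 at depth 2
Step 4: enter scope (depth=3)
Step 5: exit scope (depth=2)
Visible at query point: b=77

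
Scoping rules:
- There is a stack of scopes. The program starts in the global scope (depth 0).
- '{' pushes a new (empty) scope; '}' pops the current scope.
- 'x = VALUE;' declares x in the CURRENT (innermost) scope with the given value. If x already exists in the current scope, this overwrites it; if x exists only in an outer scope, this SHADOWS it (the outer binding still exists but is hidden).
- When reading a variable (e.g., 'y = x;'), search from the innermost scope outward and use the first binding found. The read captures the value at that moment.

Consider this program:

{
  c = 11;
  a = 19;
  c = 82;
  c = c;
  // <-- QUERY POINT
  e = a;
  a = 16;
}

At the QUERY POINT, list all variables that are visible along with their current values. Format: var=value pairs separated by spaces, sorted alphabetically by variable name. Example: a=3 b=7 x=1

Answer: a=19 c=82

Derivation:
Step 1: enter scope (depth=1)
Step 2: declare c=11 at depth 1
Step 3: declare a=19 at depth 1
Step 4: declare c=82 at depth 1
Step 5: declare c=(read c)=82 at depth 1
Visible at query point: a=19 c=82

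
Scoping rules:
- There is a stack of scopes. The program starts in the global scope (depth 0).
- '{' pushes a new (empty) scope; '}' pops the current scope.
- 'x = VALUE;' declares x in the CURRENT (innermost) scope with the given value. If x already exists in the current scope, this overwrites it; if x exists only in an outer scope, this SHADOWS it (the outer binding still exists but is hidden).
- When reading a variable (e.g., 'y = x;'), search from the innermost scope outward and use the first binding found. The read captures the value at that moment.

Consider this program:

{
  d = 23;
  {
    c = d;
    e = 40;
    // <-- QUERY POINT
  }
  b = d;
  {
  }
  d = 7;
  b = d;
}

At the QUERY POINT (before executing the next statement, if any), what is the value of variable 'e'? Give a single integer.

Step 1: enter scope (depth=1)
Step 2: declare d=23 at depth 1
Step 3: enter scope (depth=2)
Step 4: declare c=(read d)=23 at depth 2
Step 5: declare e=40 at depth 2
Visible at query point: c=23 d=23 e=40

Answer: 40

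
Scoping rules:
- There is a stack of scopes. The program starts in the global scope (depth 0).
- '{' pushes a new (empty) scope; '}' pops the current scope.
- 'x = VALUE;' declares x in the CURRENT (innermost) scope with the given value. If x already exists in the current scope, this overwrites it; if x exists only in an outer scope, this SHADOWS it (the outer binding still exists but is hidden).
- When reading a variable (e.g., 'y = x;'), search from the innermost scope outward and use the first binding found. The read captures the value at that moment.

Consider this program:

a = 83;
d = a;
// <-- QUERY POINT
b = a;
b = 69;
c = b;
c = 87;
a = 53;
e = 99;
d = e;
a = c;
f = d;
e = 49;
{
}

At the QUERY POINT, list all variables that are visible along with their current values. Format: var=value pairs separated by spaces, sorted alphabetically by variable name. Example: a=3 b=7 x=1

Answer: a=83 d=83

Derivation:
Step 1: declare a=83 at depth 0
Step 2: declare d=(read a)=83 at depth 0
Visible at query point: a=83 d=83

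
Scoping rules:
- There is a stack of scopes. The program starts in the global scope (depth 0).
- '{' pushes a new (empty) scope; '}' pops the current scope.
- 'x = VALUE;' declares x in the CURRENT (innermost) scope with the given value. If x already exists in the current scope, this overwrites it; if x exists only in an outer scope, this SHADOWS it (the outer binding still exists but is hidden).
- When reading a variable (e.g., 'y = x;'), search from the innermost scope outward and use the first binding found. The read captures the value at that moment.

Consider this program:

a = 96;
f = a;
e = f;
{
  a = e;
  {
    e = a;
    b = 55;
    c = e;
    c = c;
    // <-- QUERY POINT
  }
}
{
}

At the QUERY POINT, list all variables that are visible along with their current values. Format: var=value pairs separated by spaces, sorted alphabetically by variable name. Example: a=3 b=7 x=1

Step 1: declare a=96 at depth 0
Step 2: declare f=(read a)=96 at depth 0
Step 3: declare e=(read f)=96 at depth 0
Step 4: enter scope (depth=1)
Step 5: declare a=(read e)=96 at depth 1
Step 6: enter scope (depth=2)
Step 7: declare e=(read a)=96 at depth 2
Step 8: declare b=55 at depth 2
Step 9: declare c=(read e)=96 at depth 2
Step 10: declare c=(read c)=96 at depth 2
Visible at query point: a=96 b=55 c=96 e=96 f=96

Answer: a=96 b=55 c=96 e=96 f=96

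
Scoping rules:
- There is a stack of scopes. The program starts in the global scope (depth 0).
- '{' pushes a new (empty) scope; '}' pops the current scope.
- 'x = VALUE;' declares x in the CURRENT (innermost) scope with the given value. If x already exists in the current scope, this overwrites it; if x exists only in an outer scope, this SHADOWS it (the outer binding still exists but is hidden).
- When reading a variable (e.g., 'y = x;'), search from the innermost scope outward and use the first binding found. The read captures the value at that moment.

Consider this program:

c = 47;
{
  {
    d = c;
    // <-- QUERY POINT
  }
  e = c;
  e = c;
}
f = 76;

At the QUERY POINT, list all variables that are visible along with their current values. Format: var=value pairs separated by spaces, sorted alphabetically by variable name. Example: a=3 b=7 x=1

Step 1: declare c=47 at depth 0
Step 2: enter scope (depth=1)
Step 3: enter scope (depth=2)
Step 4: declare d=(read c)=47 at depth 2
Visible at query point: c=47 d=47

Answer: c=47 d=47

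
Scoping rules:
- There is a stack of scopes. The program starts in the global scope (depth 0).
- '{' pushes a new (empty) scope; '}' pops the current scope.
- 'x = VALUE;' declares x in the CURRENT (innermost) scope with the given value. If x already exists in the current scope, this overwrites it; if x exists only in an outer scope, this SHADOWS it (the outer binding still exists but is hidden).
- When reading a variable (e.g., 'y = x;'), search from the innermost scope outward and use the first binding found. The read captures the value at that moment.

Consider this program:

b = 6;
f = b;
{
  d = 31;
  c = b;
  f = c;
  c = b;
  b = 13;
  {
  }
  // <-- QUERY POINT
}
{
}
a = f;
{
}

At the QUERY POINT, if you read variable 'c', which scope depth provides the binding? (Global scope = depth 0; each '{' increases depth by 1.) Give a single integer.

Step 1: declare b=6 at depth 0
Step 2: declare f=(read b)=6 at depth 0
Step 3: enter scope (depth=1)
Step 4: declare d=31 at depth 1
Step 5: declare c=(read b)=6 at depth 1
Step 6: declare f=(read c)=6 at depth 1
Step 7: declare c=(read b)=6 at depth 1
Step 8: declare b=13 at depth 1
Step 9: enter scope (depth=2)
Step 10: exit scope (depth=1)
Visible at query point: b=13 c=6 d=31 f=6

Answer: 1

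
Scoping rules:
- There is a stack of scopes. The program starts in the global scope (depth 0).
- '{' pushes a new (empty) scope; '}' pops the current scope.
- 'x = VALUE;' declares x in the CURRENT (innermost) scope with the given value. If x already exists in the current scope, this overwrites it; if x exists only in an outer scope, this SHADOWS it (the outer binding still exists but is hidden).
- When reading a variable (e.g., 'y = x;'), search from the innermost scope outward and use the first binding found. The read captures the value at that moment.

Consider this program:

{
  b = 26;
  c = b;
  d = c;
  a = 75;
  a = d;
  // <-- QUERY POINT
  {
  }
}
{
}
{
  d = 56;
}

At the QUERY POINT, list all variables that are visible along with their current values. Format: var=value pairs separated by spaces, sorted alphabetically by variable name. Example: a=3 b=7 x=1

Answer: a=26 b=26 c=26 d=26

Derivation:
Step 1: enter scope (depth=1)
Step 2: declare b=26 at depth 1
Step 3: declare c=(read b)=26 at depth 1
Step 4: declare d=(read c)=26 at depth 1
Step 5: declare a=75 at depth 1
Step 6: declare a=(read d)=26 at depth 1
Visible at query point: a=26 b=26 c=26 d=26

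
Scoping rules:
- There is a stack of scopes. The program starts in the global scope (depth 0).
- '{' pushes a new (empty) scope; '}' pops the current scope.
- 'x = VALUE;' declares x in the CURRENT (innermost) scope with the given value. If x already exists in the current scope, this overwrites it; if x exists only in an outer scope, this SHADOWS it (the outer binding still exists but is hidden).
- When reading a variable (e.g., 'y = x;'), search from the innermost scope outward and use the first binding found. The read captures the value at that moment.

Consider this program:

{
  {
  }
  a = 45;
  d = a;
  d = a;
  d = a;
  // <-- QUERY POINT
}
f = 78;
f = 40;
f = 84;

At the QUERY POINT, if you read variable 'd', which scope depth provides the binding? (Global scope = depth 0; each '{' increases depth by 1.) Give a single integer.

Answer: 1

Derivation:
Step 1: enter scope (depth=1)
Step 2: enter scope (depth=2)
Step 3: exit scope (depth=1)
Step 4: declare a=45 at depth 1
Step 5: declare d=(read a)=45 at depth 1
Step 6: declare d=(read a)=45 at depth 1
Step 7: declare d=(read a)=45 at depth 1
Visible at query point: a=45 d=45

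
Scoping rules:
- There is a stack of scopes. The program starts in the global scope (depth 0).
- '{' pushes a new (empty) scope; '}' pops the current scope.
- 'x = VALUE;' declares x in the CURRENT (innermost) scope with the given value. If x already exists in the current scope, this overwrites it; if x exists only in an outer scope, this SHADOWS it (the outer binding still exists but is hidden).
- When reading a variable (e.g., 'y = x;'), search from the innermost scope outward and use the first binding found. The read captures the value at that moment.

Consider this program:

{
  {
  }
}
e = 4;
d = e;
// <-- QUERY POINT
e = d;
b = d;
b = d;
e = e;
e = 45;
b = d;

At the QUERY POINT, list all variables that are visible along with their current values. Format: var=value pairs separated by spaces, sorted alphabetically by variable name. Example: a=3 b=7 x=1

Step 1: enter scope (depth=1)
Step 2: enter scope (depth=2)
Step 3: exit scope (depth=1)
Step 4: exit scope (depth=0)
Step 5: declare e=4 at depth 0
Step 6: declare d=(read e)=4 at depth 0
Visible at query point: d=4 e=4

Answer: d=4 e=4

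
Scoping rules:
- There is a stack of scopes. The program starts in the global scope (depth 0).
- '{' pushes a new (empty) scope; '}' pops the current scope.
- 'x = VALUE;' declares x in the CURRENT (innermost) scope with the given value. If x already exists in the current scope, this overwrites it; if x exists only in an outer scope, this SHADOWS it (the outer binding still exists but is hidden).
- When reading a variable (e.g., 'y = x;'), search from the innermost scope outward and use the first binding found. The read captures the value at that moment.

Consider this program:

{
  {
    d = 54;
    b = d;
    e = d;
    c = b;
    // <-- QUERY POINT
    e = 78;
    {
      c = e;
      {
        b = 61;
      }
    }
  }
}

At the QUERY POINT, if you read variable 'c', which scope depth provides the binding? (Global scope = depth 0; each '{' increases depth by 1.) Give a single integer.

Answer: 2

Derivation:
Step 1: enter scope (depth=1)
Step 2: enter scope (depth=2)
Step 3: declare d=54 at depth 2
Step 4: declare b=(read d)=54 at depth 2
Step 5: declare e=(read d)=54 at depth 2
Step 6: declare c=(read b)=54 at depth 2
Visible at query point: b=54 c=54 d=54 e=54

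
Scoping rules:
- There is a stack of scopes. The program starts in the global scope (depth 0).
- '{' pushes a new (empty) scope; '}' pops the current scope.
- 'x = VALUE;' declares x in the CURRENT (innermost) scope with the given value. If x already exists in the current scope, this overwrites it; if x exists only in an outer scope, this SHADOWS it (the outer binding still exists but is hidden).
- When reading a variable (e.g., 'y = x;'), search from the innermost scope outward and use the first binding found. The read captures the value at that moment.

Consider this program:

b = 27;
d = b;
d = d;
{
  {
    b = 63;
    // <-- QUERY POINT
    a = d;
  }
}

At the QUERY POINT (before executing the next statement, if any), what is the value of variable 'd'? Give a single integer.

Step 1: declare b=27 at depth 0
Step 2: declare d=(read b)=27 at depth 0
Step 3: declare d=(read d)=27 at depth 0
Step 4: enter scope (depth=1)
Step 5: enter scope (depth=2)
Step 6: declare b=63 at depth 2
Visible at query point: b=63 d=27

Answer: 27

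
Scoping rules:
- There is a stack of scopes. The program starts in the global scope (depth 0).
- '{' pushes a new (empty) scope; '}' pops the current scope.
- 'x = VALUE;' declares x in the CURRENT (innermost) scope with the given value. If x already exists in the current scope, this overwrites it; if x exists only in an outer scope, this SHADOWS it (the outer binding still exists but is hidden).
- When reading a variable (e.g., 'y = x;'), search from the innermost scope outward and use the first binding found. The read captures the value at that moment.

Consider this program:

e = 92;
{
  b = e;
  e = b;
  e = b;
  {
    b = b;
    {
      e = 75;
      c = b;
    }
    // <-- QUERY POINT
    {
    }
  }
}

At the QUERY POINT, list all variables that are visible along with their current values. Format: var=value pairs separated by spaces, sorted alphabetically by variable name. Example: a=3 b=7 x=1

Step 1: declare e=92 at depth 0
Step 2: enter scope (depth=1)
Step 3: declare b=(read e)=92 at depth 1
Step 4: declare e=(read b)=92 at depth 1
Step 5: declare e=(read b)=92 at depth 1
Step 6: enter scope (depth=2)
Step 7: declare b=(read b)=92 at depth 2
Step 8: enter scope (depth=3)
Step 9: declare e=75 at depth 3
Step 10: declare c=(read b)=92 at depth 3
Step 11: exit scope (depth=2)
Visible at query point: b=92 e=92

Answer: b=92 e=92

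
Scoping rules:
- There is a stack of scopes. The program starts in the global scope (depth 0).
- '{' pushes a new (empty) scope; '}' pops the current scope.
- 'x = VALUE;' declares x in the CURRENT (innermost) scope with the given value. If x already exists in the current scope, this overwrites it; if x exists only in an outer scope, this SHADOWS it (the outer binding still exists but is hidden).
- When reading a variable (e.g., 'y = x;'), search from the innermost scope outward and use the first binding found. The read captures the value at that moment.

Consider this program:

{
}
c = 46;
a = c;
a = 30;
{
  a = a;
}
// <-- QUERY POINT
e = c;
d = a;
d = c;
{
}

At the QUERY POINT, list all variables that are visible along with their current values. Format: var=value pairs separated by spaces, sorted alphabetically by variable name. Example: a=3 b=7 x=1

Step 1: enter scope (depth=1)
Step 2: exit scope (depth=0)
Step 3: declare c=46 at depth 0
Step 4: declare a=(read c)=46 at depth 0
Step 5: declare a=30 at depth 0
Step 6: enter scope (depth=1)
Step 7: declare a=(read a)=30 at depth 1
Step 8: exit scope (depth=0)
Visible at query point: a=30 c=46

Answer: a=30 c=46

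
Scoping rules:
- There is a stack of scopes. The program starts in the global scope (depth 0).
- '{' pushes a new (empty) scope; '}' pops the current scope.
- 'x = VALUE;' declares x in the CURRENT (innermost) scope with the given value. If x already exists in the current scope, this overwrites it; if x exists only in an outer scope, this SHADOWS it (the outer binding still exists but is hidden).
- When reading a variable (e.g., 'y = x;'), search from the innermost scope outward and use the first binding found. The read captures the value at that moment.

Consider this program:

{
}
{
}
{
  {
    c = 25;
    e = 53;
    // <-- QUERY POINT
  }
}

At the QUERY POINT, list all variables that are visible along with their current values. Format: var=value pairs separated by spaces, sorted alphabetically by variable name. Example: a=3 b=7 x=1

Step 1: enter scope (depth=1)
Step 2: exit scope (depth=0)
Step 3: enter scope (depth=1)
Step 4: exit scope (depth=0)
Step 5: enter scope (depth=1)
Step 6: enter scope (depth=2)
Step 7: declare c=25 at depth 2
Step 8: declare e=53 at depth 2
Visible at query point: c=25 e=53

Answer: c=25 e=53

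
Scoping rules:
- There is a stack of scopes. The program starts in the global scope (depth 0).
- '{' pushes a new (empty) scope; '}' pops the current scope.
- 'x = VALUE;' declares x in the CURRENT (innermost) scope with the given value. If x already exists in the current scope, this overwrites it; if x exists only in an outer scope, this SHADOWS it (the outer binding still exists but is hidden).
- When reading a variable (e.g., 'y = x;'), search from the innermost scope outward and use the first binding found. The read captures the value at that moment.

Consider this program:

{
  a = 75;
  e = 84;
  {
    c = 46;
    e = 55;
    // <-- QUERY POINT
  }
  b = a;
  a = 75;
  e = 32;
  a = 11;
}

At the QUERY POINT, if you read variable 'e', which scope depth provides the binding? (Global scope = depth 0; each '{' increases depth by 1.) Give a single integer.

Answer: 2

Derivation:
Step 1: enter scope (depth=1)
Step 2: declare a=75 at depth 1
Step 3: declare e=84 at depth 1
Step 4: enter scope (depth=2)
Step 5: declare c=46 at depth 2
Step 6: declare e=55 at depth 2
Visible at query point: a=75 c=46 e=55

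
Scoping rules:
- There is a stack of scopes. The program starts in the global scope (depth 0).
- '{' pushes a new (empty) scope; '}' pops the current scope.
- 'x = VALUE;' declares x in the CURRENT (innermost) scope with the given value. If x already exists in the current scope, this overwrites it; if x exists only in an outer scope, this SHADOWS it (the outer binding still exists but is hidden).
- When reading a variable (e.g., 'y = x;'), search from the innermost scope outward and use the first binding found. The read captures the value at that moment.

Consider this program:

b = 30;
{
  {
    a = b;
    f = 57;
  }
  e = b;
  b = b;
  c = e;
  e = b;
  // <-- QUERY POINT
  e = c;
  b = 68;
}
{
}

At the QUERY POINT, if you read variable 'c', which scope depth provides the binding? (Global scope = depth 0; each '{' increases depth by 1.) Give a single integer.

Step 1: declare b=30 at depth 0
Step 2: enter scope (depth=1)
Step 3: enter scope (depth=2)
Step 4: declare a=(read b)=30 at depth 2
Step 5: declare f=57 at depth 2
Step 6: exit scope (depth=1)
Step 7: declare e=(read b)=30 at depth 1
Step 8: declare b=(read b)=30 at depth 1
Step 9: declare c=(read e)=30 at depth 1
Step 10: declare e=(read b)=30 at depth 1
Visible at query point: b=30 c=30 e=30

Answer: 1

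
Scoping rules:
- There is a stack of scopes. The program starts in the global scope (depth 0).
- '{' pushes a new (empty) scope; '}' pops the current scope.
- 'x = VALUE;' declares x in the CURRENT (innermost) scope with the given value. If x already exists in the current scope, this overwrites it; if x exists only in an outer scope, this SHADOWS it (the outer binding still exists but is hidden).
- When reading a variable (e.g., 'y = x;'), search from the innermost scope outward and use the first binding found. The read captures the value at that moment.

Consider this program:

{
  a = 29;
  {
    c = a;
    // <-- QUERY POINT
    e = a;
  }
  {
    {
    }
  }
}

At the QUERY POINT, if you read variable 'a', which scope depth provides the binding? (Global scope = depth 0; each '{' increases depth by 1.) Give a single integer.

Answer: 1

Derivation:
Step 1: enter scope (depth=1)
Step 2: declare a=29 at depth 1
Step 3: enter scope (depth=2)
Step 4: declare c=(read a)=29 at depth 2
Visible at query point: a=29 c=29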